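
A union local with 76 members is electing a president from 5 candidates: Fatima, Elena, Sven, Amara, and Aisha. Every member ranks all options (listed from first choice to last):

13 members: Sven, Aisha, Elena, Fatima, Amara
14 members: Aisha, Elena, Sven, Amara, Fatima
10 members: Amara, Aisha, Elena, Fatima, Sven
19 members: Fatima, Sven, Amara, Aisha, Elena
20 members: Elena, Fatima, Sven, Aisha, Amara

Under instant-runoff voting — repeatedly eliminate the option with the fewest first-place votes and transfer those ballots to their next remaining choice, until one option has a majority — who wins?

Round 1: Fatima 19, Elena 20, Sven 13, Amara 10, Aisha 14. Eliminate Amara.
Round 2: Fatima 19, Elena 20, Sven 13, Aisha 24. Eliminate Sven.
Round 3: Fatima 19, Elena 20, Aisha 37. Eliminate Fatima.
Round 4: Elena 20, Aisha 56. Aisha has a majority.

Aisha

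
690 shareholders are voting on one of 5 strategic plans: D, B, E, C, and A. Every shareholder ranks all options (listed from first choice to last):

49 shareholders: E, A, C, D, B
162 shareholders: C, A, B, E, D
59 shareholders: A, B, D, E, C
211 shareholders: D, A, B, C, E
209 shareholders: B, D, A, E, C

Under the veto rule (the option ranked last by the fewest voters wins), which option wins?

A

Last-place votes: D 162, B 49, E 211, C 268, A 0.
A is ranked last by the fewest voters, so A wins.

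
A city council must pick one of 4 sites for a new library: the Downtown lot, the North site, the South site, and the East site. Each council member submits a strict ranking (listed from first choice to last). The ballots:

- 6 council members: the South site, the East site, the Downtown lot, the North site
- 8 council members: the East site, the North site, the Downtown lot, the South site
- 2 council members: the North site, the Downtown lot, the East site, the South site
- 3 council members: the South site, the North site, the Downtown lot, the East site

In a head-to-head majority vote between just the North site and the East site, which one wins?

the East site

Voters preferring the North site to the East site: 5; preferring the East site to the North site: 14.
the East site wins the head-to-head.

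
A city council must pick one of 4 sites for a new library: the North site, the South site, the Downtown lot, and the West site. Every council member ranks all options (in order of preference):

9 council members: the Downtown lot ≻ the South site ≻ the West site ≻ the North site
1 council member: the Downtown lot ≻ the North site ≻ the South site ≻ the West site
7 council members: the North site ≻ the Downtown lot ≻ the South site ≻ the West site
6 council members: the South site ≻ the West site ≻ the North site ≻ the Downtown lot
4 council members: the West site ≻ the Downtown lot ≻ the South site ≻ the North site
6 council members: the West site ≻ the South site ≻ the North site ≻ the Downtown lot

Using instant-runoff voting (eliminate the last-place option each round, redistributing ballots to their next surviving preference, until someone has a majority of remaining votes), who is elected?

Round 1: the North site 7, the South site 6, the Downtown lot 10, the West site 10. Eliminate the South site.
Round 2: the North site 7, the Downtown lot 10, the West site 16. Eliminate the North site.
Round 3: the Downtown lot 17, the West site 16. The Downtown lot has a majority.

the Downtown lot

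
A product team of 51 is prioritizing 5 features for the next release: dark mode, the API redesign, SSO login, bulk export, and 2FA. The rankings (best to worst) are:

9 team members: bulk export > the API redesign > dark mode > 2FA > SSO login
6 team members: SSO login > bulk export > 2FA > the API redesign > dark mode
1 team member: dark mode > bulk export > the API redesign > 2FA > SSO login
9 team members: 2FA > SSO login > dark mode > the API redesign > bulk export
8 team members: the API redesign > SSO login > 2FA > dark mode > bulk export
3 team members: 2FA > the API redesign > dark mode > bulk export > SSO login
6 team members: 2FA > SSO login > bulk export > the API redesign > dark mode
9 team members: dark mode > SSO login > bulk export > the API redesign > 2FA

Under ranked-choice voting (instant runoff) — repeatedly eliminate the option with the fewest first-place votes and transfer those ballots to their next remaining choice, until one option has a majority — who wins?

Round 1: dark mode 10, the API redesign 8, SSO login 6, bulk export 9, 2FA 18. Eliminate SSO login.
Round 2: dark mode 10, the API redesign 8, bulk export 15, 2FA 18. Eliminate the API redesign.
Round 3: dark mode 10, bulk export 15, 2FA 26. 2FA has a majority.

2FA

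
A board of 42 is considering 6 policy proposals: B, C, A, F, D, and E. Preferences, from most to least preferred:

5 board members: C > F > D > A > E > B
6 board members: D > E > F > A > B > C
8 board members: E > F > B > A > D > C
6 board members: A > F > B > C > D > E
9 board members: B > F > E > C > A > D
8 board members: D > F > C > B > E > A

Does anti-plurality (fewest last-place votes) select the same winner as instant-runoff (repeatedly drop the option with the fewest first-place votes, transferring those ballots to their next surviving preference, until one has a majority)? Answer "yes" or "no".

no

Anti-plurality — last-place votes: B 5, C 14, A 8, F 0, D 9, E 6. Winner: F.
Instant-runoff — R1 B 9, C 5, A 6, F 0, D 14, E 8 (F out); R2 B 9, C 5, A 6, D 14, E 8 (C out); R3 B 9, A 6, D 19, E 8 (A out); R4 B 15, D 19, E 8 (E out); R5 B 23, D 19 (B winner). Winner: B.
The two methods disagree.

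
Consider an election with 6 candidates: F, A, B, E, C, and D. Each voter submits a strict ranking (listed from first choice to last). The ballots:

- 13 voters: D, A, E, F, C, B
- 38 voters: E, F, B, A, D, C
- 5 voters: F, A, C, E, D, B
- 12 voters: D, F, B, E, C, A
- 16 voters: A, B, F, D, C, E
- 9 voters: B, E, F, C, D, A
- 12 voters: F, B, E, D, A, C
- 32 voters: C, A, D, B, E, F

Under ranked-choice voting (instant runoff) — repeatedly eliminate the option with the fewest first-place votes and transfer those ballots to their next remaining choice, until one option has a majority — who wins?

E

Round 1: F 17, A 16, B 9, E 38, C 32, D 25. Eliminate B.
Round 2: F 17, A 16, E 47, C 32, D 25. Eliminate A.
Round 3: F 33, E 47, C 32, D 25. Eliminate D.
Round 4: F 45, E 60, C 32. Eliminate C.
Round 5: F 45, E 92. E has a majority.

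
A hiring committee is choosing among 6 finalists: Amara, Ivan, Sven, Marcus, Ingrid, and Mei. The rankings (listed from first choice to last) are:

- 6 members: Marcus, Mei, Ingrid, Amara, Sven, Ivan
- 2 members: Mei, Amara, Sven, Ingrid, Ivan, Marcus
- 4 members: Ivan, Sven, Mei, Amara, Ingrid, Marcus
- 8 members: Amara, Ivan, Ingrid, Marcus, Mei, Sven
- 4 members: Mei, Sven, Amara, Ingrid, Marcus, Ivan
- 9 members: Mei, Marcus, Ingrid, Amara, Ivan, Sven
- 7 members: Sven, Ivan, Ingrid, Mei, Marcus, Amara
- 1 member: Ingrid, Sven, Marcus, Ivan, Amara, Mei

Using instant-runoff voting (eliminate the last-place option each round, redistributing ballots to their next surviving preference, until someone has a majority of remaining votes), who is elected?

Round 1: Amara 8, Ivan 4, Sven 7, Marcus 6, Ingrid 1, Mei 15. Eliminate Ingrid.
Round 2: Amara 8, Ivan 4, Sven 8, Marcus 6, Mei 15. Eliminate Ivan.
Round 3: Amara 8, Sven 12, Marcus 6, Mei 15. Eliminate Marcus.
Round 4: Amara 8, Sven 12, Mei 21. Mei has a majority.

Mei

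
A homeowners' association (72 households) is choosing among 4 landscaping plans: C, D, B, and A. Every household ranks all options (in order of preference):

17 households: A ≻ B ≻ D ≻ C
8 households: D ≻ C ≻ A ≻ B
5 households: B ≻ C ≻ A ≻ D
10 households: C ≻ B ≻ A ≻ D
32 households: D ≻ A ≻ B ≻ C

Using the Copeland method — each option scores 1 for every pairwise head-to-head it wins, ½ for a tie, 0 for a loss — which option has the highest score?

D

C: loses to D, B, and A → score 0.
D: beats C, B, and A → score 3.
B: beats C; loses to D and A → score 1.
A: beats C and B; loses to D → score 2.
D has the best pairwise record.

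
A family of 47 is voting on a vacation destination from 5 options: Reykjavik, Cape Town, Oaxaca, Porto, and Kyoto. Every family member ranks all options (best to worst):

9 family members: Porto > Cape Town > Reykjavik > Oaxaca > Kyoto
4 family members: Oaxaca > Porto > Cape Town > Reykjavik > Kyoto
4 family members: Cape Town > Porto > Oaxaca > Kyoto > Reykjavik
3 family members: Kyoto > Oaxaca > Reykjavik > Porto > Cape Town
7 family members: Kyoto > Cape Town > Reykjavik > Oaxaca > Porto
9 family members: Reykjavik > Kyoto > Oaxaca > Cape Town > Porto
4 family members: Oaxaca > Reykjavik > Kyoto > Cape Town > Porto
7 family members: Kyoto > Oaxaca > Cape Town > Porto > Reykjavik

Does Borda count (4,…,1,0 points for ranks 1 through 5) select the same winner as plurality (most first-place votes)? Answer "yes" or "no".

yes

Borda — scores: Reykjavik 90, Cape Town 99, Oaxaca 104, Porto 70, Kyoto 107. Winner: Kyoto.
Plurality — first-place votes: Reykjavik 9, Cape Town 4, Oaxaca 8, Porto 9, Kyoto 17. Winner: Kyoto.
The two methods agree.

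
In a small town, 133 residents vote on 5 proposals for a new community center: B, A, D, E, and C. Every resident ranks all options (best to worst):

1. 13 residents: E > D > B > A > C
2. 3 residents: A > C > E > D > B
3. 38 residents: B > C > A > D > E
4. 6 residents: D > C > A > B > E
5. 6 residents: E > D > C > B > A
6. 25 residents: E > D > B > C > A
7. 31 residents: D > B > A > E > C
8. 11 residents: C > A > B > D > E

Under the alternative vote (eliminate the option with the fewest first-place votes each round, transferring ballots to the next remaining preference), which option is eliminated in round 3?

D

Round 1: B 38, A 3, D 37, E 44, C 11. Eliminate A.
Round 2: B 38, D 37, E 44, C 14. Eliminate C.
Round 3: B 49, D 37, E 47. Eliminate D.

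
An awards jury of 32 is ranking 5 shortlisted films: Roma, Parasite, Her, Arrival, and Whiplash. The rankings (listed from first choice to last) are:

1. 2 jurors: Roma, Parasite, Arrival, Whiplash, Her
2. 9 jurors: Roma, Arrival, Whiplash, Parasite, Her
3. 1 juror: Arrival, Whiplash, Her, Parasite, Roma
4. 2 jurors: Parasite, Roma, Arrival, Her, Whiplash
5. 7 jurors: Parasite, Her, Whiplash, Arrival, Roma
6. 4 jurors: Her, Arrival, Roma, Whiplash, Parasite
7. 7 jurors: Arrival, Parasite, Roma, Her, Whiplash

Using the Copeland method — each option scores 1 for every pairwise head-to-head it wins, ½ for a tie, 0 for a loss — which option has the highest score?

Roma: beats Her and Whiplash; loses to Parasite and Arrival → score 2.
Parasite: beats Roma, Her, and Whiplash; loses to Arrival → score 3.
Her: beats Whiplash; loses to Roma, Parasite, and Arrival → score 1.
Arrival: beats Roma, Parasite, Her, and Whiplash → score 4.
Whiplash: loses to Roma, Parasite, Her, and Arrival → score 0.
Arrival has the best pairwise record.

Arrival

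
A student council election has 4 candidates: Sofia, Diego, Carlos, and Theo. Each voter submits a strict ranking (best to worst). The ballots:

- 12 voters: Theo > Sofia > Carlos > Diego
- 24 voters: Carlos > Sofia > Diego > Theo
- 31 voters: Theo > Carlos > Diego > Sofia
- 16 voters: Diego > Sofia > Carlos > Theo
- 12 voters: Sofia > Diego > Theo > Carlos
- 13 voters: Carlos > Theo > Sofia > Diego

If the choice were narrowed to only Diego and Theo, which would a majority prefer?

Voters preferring Diego to Theo: 52; preferring Theo to Diego: 56.
Theo wins the head-to-head.

Theo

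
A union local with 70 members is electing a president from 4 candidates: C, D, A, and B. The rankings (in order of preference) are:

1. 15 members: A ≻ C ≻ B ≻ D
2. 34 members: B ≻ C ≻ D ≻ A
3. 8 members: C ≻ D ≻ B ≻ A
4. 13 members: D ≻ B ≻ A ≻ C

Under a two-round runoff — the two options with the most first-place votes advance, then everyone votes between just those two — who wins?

Round 1 first-place votes: C 8, D 13, A 15, B 34.
B and A advance.
Runoff: B is preferred to A by 55 voters; A by 15.
B wins the runoff.

B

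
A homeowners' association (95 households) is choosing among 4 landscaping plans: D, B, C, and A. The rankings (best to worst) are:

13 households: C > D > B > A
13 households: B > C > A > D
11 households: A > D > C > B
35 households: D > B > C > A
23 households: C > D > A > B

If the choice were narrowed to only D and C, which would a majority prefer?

C

Voters preferring D to C: 46; preferring C to D: 49.
C wins the head-to-head.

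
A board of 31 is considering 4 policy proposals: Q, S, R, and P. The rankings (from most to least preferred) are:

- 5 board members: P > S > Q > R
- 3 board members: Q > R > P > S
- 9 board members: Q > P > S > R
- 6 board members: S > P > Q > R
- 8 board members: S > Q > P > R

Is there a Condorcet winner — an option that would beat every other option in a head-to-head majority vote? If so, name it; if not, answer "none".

none

Checking pairwise contests:
S beats Q 19–12.
P beats S 17–14.
Q beats R 31–0.
Q beats P 20–11.
Every option loses at least one head-to-head, so there is no Condorcet winner.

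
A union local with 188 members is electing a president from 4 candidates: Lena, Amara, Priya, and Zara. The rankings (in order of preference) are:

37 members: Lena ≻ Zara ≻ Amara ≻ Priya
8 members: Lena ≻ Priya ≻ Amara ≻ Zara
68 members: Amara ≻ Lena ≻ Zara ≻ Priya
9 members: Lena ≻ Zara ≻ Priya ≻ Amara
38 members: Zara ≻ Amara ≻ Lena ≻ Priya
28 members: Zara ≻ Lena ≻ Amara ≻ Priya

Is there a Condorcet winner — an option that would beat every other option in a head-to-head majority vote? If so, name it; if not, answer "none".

none

Checking pairwise contests:
Amara beats Lena 106–82.
Zara beats Amara 112–76.
Lena beats Priya 188–0.
Lena beats Zara 122–66.
Every option loses at least one head-to-head, so there is no Condorcet winner.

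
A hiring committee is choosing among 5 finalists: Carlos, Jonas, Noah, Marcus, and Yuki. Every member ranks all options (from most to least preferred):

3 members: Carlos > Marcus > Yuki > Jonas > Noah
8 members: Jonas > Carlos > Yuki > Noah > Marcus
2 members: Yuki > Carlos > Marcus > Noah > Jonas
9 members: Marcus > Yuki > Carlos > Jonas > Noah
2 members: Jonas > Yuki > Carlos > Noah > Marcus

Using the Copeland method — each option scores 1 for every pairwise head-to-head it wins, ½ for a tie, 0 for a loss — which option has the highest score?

Yuki

Carlos: beats Jonas, Noah, and Marcus; loses to Yuki → score 3.
Jonas: beats Noah; loses to Carlos, Marcus, and Yuki → score 1.
Noah: loses to Carlos, Jonas, Marcus, and Yuki → score 0.
Marcus: beats Jonas and Noah; ties Yuki; loses to Carlos → score 2.5.
Yuki: beats Carlos, Jonas, and Noah; ties Marcus → score 3.5.
Yuki has the best pairwise record.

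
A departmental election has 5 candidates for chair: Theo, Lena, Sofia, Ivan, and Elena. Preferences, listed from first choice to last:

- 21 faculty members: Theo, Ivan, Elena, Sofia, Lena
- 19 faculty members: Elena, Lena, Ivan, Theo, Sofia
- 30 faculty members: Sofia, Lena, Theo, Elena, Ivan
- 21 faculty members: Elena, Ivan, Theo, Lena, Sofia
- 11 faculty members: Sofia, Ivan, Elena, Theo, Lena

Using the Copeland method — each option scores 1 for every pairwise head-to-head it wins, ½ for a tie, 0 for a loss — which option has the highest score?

Theo: beats Lena and Sofia; ties Ivan and Elena → score 3.
Lena: loses to Theo, Sofia, Ivan, and Elena → score 0.
Sofia: beats Lena; loses to Theo, Ivan, and Elena → score 1.
Ivan: beats Lena and Sofia; ties Theo; loses to Elena → score 2.5.
Elena: beats Lena, Sofia, and Ivan; ties Theo → score 3.5.
Elena has the best pairwise record.

Elena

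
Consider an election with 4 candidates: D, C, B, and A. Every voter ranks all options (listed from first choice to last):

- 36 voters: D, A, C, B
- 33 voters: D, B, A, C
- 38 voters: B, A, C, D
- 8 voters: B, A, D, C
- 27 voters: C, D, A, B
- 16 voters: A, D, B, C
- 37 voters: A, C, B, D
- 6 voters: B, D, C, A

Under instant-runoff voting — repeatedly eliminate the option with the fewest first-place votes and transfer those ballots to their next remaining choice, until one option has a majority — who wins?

Round 1: D 69, C 27, B 52, A 53. Eliminate C.
Round 2: D 96, B 52, A 53. Eliminate B.
Round 3: D 102, A 99. D has a majority.

D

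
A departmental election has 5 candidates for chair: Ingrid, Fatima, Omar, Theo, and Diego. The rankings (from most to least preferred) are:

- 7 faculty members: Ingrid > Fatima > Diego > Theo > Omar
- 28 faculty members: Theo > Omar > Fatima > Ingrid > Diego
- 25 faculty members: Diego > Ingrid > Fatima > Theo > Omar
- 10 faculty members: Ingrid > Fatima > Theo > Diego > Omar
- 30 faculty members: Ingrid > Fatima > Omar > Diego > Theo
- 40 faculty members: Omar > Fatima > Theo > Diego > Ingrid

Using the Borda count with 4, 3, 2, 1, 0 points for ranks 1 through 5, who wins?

Fatima

Ingrid: 7·4 + 28·1 + 25·3 + 10·4 + 30·4 + 40·0 = 291
Fatima: 7·3 + 28·2 + 25·2 + 10·3 + 30·3 + 40·3 = 367
Omar: 7·0 + 28·3 + 25·0 + 10·0 + 30·2 + 40·4 = 304
Theo: 7·1 + 28·4 + 25·1 + 10·2 + 30·0 + 40·2 = 244
Diego: 7·2 + 28·0 + 25·4 + 10·1 + 30·1 + 40·1 = 194
Fatima has the highest Borda score (367).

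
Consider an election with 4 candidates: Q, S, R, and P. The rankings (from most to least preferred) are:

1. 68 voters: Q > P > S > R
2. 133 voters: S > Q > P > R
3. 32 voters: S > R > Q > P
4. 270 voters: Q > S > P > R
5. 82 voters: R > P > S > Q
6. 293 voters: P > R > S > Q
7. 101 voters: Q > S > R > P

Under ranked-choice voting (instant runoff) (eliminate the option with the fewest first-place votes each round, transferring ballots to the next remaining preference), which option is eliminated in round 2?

S

Round 1: Q 439, S 165, R 82, P 293. Eliminate R.
Round 2: Q 439, S 165, P 375. Eliminate S.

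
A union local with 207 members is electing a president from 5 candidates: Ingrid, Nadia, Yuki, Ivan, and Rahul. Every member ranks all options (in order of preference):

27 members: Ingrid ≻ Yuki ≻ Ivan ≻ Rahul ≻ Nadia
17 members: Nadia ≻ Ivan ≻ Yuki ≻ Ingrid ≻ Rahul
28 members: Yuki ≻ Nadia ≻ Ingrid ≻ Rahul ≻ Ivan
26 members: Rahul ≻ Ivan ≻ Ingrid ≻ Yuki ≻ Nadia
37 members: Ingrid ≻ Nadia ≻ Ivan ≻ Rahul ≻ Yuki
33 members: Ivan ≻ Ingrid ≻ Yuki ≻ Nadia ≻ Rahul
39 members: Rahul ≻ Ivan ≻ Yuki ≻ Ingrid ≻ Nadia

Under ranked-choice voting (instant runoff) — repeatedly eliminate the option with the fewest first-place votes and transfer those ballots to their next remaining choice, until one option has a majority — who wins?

Ingrid

Round 1: Ingrid 64, Nadia 17, Yuki 28, Ivan 33, Rahul 65. Eliminate Nadia.
Round 2: Ingrid 64, Yuki 28, Ivan 50, Rahul 65. Eliminate Yuki.
Round 3: Ingrid 92, Ivan 50, Rahul 65. Eliminate Ivan.
Round 4: Ingrid 142, Rahul 65. Ingrid has a majority.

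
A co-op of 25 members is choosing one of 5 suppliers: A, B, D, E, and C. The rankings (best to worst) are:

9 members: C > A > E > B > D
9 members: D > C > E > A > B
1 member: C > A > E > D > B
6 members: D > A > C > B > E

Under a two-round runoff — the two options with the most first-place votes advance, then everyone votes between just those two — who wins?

Round 1 first-place votes: A 0, B 0, D 15, E 0, C 10.
D and C advance.
Runoff: D is preferred to C by 15 voters; C by 10.
D wins the runoff.

D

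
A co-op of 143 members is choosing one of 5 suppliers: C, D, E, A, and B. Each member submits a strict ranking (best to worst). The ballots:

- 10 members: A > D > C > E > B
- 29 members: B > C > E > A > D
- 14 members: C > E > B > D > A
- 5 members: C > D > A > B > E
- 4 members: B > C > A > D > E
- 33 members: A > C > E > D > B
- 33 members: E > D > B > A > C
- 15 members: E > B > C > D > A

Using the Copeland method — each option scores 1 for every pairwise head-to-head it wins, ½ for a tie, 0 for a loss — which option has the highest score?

C: beats D and E; loses to A and B → score 2.
D: beats B; loses to C, E, and A → score 1.
E: beats D, A, and B; loses to C → score 3.
A: beats C and D; loses to E and B → score 2.
B: beats C and A; loses to D and E → score 2.
E has the best pairwise record.

E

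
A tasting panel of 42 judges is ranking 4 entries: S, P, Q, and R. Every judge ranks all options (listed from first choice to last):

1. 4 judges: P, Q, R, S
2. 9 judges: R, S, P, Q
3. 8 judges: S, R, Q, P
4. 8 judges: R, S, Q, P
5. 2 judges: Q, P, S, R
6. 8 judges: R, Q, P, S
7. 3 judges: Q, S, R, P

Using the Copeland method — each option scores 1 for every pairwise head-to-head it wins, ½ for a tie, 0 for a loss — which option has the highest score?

S: beats P and Q; loses to R → score 2.
P: loses to S, Q, and R → score 0.
Q: beats P; loses to S and R → score 1.
R: beats S, P, and Q → score 3.
R has the best pairwise record.

R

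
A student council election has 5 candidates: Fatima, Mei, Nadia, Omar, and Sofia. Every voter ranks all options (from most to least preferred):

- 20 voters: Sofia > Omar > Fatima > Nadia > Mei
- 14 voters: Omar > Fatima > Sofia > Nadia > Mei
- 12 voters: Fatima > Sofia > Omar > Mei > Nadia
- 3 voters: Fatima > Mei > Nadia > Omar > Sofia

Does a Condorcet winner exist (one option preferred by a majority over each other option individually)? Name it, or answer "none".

Checking pairwise contests:
Omar beats Fatima 34–15.
Fatima beats Mei 49–0.
Fatima beats Nadia 49–0.
Sofia beats Omar 32–17.
Fatima beats Sofia 29–20.
Every option loses at least one head-to-head, so there is no Condorcet winner.

none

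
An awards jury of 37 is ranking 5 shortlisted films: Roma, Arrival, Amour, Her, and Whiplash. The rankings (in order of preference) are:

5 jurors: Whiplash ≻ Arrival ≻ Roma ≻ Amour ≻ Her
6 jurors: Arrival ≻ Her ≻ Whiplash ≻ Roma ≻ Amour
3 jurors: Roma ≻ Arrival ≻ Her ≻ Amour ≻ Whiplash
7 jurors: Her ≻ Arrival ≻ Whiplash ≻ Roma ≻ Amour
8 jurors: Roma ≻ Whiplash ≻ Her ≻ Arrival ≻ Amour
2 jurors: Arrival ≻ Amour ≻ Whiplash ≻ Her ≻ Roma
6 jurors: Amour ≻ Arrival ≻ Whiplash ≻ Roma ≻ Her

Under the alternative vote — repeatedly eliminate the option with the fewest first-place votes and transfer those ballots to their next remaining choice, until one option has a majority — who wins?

Arrival

Round 1: Roma 11, Arrival 8, Amour 6, Her 7, Whiplash 5. Eliminate Whiplash.
Round 2: Roma 11, Arrival 13, Amour 6, Her 7. Eliminate Amour.
Round 3: Roma 11, Arrival 19, Her 7. Arrival has a majority.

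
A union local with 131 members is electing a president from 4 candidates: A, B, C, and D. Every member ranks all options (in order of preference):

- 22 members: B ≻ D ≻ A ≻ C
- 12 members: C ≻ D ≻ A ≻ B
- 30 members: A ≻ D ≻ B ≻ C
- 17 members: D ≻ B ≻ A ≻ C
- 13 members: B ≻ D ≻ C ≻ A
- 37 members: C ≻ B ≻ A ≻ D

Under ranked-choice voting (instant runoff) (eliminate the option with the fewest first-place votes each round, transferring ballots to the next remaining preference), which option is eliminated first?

D

Round 1: A 30, B 35, C 49, D 17. Eliminate D.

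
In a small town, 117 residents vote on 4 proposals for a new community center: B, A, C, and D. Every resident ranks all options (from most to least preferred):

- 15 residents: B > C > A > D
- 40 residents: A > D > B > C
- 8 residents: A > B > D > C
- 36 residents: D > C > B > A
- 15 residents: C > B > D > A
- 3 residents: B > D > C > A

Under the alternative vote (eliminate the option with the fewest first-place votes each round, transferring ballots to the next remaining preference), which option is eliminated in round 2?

Round 1: B 18, A 48, C 15, D 36. Eliminate C.
Round 2: B 33, A 48, D 36. Eliminate B.

B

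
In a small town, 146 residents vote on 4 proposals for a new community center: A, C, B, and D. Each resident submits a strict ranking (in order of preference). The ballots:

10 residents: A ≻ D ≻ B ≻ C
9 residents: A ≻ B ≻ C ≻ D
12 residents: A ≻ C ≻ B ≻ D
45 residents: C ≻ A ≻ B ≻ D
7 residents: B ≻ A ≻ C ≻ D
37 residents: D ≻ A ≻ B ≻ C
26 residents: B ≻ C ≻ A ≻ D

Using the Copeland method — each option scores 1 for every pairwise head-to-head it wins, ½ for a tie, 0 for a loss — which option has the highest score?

A: beats C, B, and D → score 3.
C: beats D; loses to A and B → score 1.
B: beats C and D; loses to A → score 2.
D: loses to A, C, and B → score 0.
A has the best pairwise record.

A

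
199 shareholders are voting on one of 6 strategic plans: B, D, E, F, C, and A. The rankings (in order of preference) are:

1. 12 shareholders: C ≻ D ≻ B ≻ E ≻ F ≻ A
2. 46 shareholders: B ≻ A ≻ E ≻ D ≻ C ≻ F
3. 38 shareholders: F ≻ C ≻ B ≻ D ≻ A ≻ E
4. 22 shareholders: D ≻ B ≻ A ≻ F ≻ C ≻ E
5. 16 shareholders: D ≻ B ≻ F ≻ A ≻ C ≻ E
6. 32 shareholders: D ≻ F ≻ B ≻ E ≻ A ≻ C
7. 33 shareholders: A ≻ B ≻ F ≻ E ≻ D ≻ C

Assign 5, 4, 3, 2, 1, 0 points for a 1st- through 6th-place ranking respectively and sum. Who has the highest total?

B

B: 12·3 + 46·5 + 38·3 + 22·4 + 16·4 + 32·3 + 33·4 = 760
D: 12·4 + 46·2 + 38·2 + 22·5 + 16·5 + 32·5 + 33·1 = 599
E: 12·2 + 46·3 + 38·0 + 22·0 + 16·0 + 32·2 + 33·2 = 292
F: 12·1 + 46·0 + 38·5 + 22·2 + 16·3 + 32·4 + 33·3 = 521
C: 12·5 + 46·1 + 38·4 + 22·1 + 16·1 + 32·0 + 33·0 = 296
A: 12·0 + 46·4 + 38·1 + 22·3 + 16·2 + 32·1 + 33·5 = 517
B has the highest Borda score (760).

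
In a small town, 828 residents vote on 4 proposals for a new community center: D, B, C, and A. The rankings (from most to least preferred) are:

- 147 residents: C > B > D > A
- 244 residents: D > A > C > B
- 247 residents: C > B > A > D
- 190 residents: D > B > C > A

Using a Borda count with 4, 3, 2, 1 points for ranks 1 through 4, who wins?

D: 147·2 + 244·4 + 247·1 + 190·4 = 2277
B: 147·3 + 244·1 + 247·3 + 190·3 = 1996
C: 147·4 + 244·2 + 247·4 + 190·2 = 2444
A: 147·1 + 244·3 + 247·2 + 190·1 = 1563
C has the highest Borda score (2444).

C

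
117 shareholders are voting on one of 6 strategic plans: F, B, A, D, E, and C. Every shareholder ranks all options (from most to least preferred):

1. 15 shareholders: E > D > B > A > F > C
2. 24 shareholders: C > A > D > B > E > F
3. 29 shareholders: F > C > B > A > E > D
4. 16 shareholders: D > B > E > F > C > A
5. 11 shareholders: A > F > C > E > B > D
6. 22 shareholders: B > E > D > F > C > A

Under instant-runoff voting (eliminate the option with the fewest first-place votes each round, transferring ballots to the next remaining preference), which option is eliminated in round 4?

Round 1: F 29, B 22, A 11, D 16, E 15, C 24. Eliminate A.
Round 2: F 40, B 22, D 16, E 15, C 24. Eliminate E.
Round 3: F 40, B 22, D 31, C 24. Eliminate B.
Round 4: F 40, D 53, C 24. Eliminate C.

C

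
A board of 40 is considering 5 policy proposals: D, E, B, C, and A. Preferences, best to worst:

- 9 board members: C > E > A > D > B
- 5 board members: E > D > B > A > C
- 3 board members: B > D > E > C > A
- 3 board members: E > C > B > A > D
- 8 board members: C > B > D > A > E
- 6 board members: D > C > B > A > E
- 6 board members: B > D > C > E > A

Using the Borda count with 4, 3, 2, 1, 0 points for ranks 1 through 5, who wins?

D: 9·1 + 5·3 + 3·3 + 3·0 + 8·2 + 6·4 + 6·3 = 91
E: 9·3 + 5·4 + 3·2 + 3·4 + 8·0 + 6·0 + 6·1 = 71
B: 9·0 + 5·2 + 3·4 + 3·2 + 8·3 + 6·2 + 6·4 = 88
C: 9·4 + 5·0 + 3·1 + 3·3 + 8·4 + 6·3 + 6·2 = 110
A: 9·2 + 5·1 + 3·0 + 3·1 + 8·1 + 6·1 + 6·0 = 40
C has the highest Borda score (110).

C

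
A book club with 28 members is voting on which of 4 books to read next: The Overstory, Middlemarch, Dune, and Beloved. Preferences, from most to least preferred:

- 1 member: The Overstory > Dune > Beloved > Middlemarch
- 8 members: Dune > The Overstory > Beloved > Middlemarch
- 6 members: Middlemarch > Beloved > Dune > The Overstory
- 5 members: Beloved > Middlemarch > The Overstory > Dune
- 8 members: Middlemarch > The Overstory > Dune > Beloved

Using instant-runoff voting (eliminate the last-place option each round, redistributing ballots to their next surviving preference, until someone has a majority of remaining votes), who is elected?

Middlemarch

Round 1: The Overstory 1, Middlemarch 14, Dune 8, Beloved 5. Eliminate The Overstory.
Round 2: Middlemarch 14, Dune 9, Beloved 5. Eliminate Beloved.
Round 3: Middlemarch 19, Dune 9. Middlemarch has a majority.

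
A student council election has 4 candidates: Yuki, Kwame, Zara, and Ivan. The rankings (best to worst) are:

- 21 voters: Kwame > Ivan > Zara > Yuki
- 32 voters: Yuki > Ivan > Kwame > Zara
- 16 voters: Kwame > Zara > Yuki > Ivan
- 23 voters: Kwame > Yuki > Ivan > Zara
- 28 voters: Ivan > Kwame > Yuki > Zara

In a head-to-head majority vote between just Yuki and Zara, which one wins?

Yuki

Voters preferring Yuki to Zara: 83; preferring Zara to Yuki: 37.
Yuki wins the head-to-head.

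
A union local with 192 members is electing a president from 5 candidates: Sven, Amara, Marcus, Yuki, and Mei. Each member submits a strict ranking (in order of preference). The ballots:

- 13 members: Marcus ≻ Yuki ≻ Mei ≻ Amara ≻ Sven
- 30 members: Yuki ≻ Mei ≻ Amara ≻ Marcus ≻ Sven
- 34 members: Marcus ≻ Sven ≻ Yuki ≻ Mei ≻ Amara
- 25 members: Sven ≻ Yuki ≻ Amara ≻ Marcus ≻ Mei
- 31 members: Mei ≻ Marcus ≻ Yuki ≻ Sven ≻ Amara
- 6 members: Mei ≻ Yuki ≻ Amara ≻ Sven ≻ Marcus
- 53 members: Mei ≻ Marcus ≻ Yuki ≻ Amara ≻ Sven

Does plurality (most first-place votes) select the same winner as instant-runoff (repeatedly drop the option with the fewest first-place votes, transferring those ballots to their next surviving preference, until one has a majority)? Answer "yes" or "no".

no

Plurality — first-place votes: Sven 25, Amara 0, Marcus 47, Yuki 30, Mei 90. Winner: Mei.
Instant-runoff — R1 Sven 25, Amara 0, Marcus 47, Yuki 30, Mei 90 (Amara out); R2 Sven 25, Marcus 47, Yuki 30, Mei 90 (Sven out); R3 Marcus 47, Yuki 55, Mei 90 (Marcus out); R4 Yuki 102, Mei 90 (Yuki winner). Winner: Yuki.
The two methods disagree.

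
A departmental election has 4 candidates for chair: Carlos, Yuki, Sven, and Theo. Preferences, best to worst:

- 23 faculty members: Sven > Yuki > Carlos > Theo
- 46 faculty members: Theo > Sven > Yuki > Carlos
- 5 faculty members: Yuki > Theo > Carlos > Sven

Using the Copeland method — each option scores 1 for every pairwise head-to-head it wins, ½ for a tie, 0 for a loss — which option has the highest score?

Theo

Carlos: loses to Yuki, Sven, and Theo → score 0.
Yuki: beats Carlos; loses to Sven and Theo → score 1.
Sven: beats Carlos and Yuki; loses to Theo → score 2.
Theo: beats Carlos, Yuki, and Sven → score 3.
Theo has the best pairwise record.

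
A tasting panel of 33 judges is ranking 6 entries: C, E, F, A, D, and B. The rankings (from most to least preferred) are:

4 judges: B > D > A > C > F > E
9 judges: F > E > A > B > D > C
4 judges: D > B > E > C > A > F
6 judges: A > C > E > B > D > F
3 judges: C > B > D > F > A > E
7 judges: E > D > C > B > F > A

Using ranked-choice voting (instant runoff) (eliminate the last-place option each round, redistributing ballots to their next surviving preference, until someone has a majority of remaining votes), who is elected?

E

Round 1: C 3, E 7, F 9, A 6, D 4, B 4. Eliminate C.
Round 2: E 7, F 9, A 6, D 4, B 7. Eliminate D.
Round 3: E 7, F 9, A 6, B 11. Eliminate A.
Round 4: E 13, F 9, B 11. Eliminate F.
Round 5: E 22, B 11. E has a majority.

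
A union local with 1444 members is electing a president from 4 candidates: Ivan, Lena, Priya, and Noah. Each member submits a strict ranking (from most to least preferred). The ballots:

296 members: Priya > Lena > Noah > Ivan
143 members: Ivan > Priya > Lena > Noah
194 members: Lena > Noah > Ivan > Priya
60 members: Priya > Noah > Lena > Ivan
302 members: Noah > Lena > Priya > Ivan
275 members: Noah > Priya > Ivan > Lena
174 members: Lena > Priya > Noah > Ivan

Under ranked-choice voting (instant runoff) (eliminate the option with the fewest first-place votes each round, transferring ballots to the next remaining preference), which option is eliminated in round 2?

Round 1: Ivan 143, Lena 368, Priya 356, Noah 577. Eliminate Ivan.
Round 2: Lena 368, Priya 499, Noah 577. Eliminate Lena.

Lena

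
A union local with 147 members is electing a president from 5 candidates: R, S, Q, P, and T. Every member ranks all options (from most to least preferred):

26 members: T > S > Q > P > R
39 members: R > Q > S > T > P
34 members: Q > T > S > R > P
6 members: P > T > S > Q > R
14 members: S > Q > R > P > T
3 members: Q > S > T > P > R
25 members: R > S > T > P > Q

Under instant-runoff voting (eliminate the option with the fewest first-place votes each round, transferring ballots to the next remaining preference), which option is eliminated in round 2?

S

Round 1: R 64, S 14, Q 37, P 6, T 26. Eliminate P.
Round 2: R 64, S 14, Q 37, T 32. Eliminate S.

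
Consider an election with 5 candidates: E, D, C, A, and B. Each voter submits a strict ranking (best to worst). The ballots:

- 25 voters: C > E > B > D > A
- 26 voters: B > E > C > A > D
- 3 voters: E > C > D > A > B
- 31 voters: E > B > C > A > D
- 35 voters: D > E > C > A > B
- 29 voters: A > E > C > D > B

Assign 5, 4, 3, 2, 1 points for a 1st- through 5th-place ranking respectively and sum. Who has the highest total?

E

E: 25·4 + 26·4 + 3·5 + 31·5 + 35·4 + 29·4 = 630
D: 25·2 + 26·1 + 3·3 + 31·1 + 35·5 + 29·2 = 349
C: 25·5 + 26·3 + 3·4 + 31·3 + 35·3 + 29·3 = 500
A: 25·1 + 26·2 + 3·2 + 31·2 + 35·2 + 29·5 = 360
B: 25·3 + 26·5 + 3·1 + 31·4 + 35·1 + 29·1 = 396
E has the highest Borda score (630).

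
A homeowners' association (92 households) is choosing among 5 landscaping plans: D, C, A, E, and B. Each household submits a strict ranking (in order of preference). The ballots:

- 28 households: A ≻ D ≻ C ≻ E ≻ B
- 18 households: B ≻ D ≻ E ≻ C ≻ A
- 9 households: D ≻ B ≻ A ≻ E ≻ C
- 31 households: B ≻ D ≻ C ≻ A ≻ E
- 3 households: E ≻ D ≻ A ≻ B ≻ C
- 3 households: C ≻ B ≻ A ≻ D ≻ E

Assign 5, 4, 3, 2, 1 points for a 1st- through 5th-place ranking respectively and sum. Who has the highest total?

D

D: 28·4 + 18·4 + 9·5 + 31·4 + 3·4 + 3·2 = 371
C: 28·3 + 18·2 + 9·1 + 31·3 + 3·1 + 3·5 = 240
A: 28·5 + 18·1 + 9·3 + 31·2 + 3·3 + 3·3 = 265
E: 28·2 + 18·3 + 9·2 + 31·1 + 3·5 + 3·1 = 177
B: 28·1 + 18·5 + 9·4 + 31·5 + 3·2 + 3·4 = 327
D has the highest Borda score (371).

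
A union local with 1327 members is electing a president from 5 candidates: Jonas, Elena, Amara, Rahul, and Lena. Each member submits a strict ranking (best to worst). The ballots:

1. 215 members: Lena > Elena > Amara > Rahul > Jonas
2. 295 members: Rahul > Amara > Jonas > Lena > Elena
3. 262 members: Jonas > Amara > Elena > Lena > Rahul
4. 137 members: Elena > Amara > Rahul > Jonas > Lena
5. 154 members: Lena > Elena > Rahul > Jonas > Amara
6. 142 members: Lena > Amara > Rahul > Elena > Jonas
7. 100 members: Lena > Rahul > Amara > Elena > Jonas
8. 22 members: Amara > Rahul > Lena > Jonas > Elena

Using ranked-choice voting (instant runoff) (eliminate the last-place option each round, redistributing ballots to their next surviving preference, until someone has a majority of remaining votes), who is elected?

Round 1: Jonas 262, Elena 137, Amara 22, Rahul 295, Lena 611. Eliminate Amara.
Round 2: Jonas 262, Elena 137, Rahul 317, Lena 611. Eliminate Elena.
Round 3: Jonas 262, Rahul 454, Lena 611. Eliminate Jonas.
Round 4: Rahul 454, Lena 873. Lena has a majority.

Lena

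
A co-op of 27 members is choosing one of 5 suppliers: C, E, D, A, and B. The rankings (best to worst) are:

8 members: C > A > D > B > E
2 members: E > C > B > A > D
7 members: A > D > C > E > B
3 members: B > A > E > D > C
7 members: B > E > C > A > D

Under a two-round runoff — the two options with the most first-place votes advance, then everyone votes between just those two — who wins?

Round 1 first-place votes: C 8, E 2, D 0, A 7, B 10.
B and C advance.
Runoff: B is preferred to C by 10 voters; C by 17.
C wins the runoff.

C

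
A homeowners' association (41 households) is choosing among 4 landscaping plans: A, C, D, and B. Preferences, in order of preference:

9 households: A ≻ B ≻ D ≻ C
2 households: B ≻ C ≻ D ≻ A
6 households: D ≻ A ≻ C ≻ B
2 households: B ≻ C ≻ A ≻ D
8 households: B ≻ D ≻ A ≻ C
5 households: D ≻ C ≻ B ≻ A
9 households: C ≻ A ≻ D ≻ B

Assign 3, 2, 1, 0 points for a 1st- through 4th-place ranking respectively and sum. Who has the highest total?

D

A: 9·3 + 2·0 + 6·2 + 2·1 + 8·1 + 5·0 + 9·2 = 67
C: 9·0 + 2·2 + 6·1 + 2·2 + 8·0 + 5·2 + 9·3 = 51
D: 9·1 + 2·1 + 6·3 + 2·0 + 8·2 + 5·3 + 9·1 = 69
B: 9·2 + 2·3 + 6·0 + 2·3 + 8·3 + 5·1 + 9·0 = 59
D has the highest Borda score (69).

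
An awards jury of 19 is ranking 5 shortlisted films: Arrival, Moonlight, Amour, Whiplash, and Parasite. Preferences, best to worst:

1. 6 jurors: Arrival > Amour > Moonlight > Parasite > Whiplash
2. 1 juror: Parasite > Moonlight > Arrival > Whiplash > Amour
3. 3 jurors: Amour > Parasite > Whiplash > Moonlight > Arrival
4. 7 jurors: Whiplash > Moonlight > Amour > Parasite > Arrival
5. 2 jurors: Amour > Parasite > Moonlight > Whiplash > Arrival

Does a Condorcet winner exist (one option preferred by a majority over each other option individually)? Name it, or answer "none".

Amour

Amour vs Arrival: 12–7 for Amour.
Amour vs Moonlight: 11–8 for Amour.
Amour vs Whiplash: 11–8 for Amour.
Amour vs Parasite: 18–1 for Amour.
Amour beats every other option head-to-head.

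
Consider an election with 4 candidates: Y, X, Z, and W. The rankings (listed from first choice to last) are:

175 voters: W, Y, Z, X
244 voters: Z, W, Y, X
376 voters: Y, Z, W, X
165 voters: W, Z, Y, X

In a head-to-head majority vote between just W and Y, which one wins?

W

Voters preferring W to Y: 584; preferring Y to W: 376.
W wins the head-to-head.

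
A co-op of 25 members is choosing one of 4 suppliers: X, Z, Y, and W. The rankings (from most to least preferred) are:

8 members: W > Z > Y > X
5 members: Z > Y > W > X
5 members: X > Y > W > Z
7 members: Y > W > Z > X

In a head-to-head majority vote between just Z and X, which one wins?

Voters preferring Z to X: 20; preferring X to Z: 5.
Z wins the head-to-head.

Z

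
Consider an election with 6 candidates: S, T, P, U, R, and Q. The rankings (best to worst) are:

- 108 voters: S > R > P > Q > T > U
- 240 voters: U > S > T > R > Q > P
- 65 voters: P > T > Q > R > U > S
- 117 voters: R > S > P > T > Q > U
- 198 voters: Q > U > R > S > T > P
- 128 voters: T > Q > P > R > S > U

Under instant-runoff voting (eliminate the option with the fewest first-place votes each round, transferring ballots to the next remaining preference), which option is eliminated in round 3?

Round 1: S 108, T 128, P 65, U 240, R 117, Q 198. Eliminate P.
Round 2: S 108, T 193, U 240, R 117, Q 198. Eliminate S.
Round 3: T 193, U 240, R 225, Q 198. Eliminate T.

T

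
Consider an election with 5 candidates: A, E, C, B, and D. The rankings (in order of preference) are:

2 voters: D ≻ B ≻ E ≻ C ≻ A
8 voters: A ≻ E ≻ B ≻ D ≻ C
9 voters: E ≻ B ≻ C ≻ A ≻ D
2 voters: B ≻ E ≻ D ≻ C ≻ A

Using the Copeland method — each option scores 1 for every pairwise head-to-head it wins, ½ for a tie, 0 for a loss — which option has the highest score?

A: beats D; loses to E, C, and B → score 1.
E: beats A, C, B, and D → score 4.
C: beats A; loses to E, B, and D → score 1.
B: beats A, C, and D; loses to E → score 3.
D: beats C; loses to A, E, and B → score 1.
E has the best pairwise record.

E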